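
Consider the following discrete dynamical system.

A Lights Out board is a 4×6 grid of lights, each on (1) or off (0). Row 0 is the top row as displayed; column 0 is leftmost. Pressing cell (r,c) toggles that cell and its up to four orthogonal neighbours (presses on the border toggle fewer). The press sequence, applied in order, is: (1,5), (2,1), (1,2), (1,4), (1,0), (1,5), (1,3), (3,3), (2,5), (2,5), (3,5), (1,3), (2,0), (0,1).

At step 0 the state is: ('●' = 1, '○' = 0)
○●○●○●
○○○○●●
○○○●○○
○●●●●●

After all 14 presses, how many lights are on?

gen 0: ○●○●○●
○○○○●●
○○○●○○
○●●●●●
gen 1: ○●○●○○
○○○○○○
○○○●○●
○●●●●●
gen 2: ○●○●○○
○●○○○○
●●●●○●
○○●●●●
gen 3: ○●●●○○
○○●●○○
●●○●○●
○○●●●●
gen 4: ○●●●●○
○○●○●●
●●○●●●
○○●●●●
gen 5: ●●●●●○
●●●○●●
○●○●●●
○○●●●●
gen 6: ●●●●●●
●●●○○○
○●○●●○
○○●●●●
gen 7: ●●●○●●
●●○●●○
○●○○●○
○○●●●●
gen 8: ●●●○●●
●●○●●○
○●○●●○
○○○○○●
gen 9: ●●●○●●
●●○●●●
○●○●○●
○○○○○○
gen 10: ●●●○●●
●●○●●○
○●○●●○
○○○○○●
gen 11: ●●●○●●
●●○●●○
○●○●●●
○○○○●○
gen 12: ●●●●●●
●●●○○○
○●○○●●
○○○○●○
gen 13: ●●●●●●
○●●○○○
●○○○●●
●○○○●○
gen 14: ○○○●●●
○○●○○○
●○○○●●
●○○○●○

9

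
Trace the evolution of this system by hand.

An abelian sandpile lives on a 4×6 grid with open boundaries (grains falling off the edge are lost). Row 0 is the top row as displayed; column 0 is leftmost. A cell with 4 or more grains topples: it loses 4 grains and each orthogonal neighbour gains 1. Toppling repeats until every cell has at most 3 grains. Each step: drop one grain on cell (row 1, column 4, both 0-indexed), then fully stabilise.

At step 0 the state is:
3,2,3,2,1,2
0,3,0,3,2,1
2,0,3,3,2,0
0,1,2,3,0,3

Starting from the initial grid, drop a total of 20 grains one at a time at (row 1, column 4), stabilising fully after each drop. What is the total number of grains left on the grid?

step 0: 3,2,3,2,1,2
0,3,0,3,2,1
2,0,3,3,2,0
0,1,2,3,0,3
step 1: 3,2,3,2,1,2
0,3,0,3,3,1
2,0,3,3,2,0
0,1,2,3,0,3
step 2: 3,2,3,3,2,2
0,3,2,1,2,2
2,1,1,3,0,1
0,2,0,1,2,3
step 3: 3,2,3,3,2,2
0,3,2,1,3,2
2,1,1,3,0,1
0,2,0,1,2,3
step 4: 3,2,3,3,3,2
0,3,2,2,0,3
2,1,1,3,1,1
0,2,0,1,2,3
step 5: 3,2,3,3,3,2
0,3,2,2,1,3
2,1,1,3,1,1
0,2,0,1,2,3
step 6: 3,2,3,3,3,2
0,3,2,2,2,3
2,1,1,3,1,1
0,2,0,1,2,3
step 7: 3,2,3,3,3,2
0,3,2,2,3,3
2,1,1,3,1,1
0,2,0,1,2,3
step 8: 0,1,2,2,2,0
2,1,1,2,3,1
2,2,3,0,3,2
0,2,0,2,2,3
step 9: 0,1,2,2,3,0
2,1,1,3,1,2
2,2,3,1,0,3
0,2,0,2,3,3
step 10: 0,1,2,2,3,0
2,1,1,3,2,2
2,2,3,1,0,3
0,2,0,2,3,3
step 11: 0,1,2,2,3,0
2,1,1,3,3,2
2,2,3,1,0,3
0,2,0,2,3,3
step 12: 0,1,3,0,1,1
2,1,2,1,2,3
2,2,3,2,1,3
0,2,0,2,3,3
step 13: 0,1,3,0,1,1
2,1,2,1,3,3
2,2,3,2,1,3
0,2,0,2,3,3
step 14: 0,1,3,0,2,2
2,1,2,2,2,1
2,2,3,3,0,2
0,2,0,3,1,1
step 15: 0,1,3,0,2,2
2,1,2,2,3,1
2,2,3,3,0,2
0,2,0,3,1,1
step 16: 0,1,3,0,3,2
2,1,2,3,0,2
2,2,3,3,1,2
0,2,0,3,1,1
step 17: 0,1,3,0,3,2
2,1,2,3,1,2
2,2,3,3,1,2
0,2,0,3,1,1
step 18: 0,1,3,0,3,2
2,1,2,3,2,2
2,2,3,3,1,2
0,2,0,3,1,1
step 19: 0,1,3,0,3,2
2,1,2,3,3,2
2,2,3,3,1,2
0,2,0,3,1,1
step 20: 0,2,0,3,0,3
2,2,1,2,2,3
2,3,1,2,3,2
0,2,2,0,2,1

40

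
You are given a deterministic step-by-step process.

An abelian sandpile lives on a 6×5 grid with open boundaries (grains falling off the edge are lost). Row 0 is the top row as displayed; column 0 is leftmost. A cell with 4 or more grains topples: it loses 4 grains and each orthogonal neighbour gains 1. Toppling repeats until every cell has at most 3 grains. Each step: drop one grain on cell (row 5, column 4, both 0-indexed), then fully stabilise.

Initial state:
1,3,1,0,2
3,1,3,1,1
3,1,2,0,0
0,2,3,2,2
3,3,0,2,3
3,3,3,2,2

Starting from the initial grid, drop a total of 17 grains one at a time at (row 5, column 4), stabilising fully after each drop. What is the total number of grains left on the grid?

t=0: 1,3,1,0,2
3,1,3,1,1
3,1,2,0,0
0,2,3,2,2
3,3,0,2,3
3,3,3,2,2
t=1: 1,3,1,0,2
3,1,3,1,1
3,1,2,0,0
0,2,3,2,2
3,3,0,2,3
3,3,3,2,3
t=2: 1,3,1,0,2
3,1,3,1,1
3,1,2,0,0
0,2,3,2,3
3,3,0,3,0
3,3,3,3,1
t=3: 1,3,1,0,2
3,1,3,1,1
3,1,2,0,0
0,2,3,2,3
3,3,0,3,0
3,3,3,3,2
t=4: 1,3,1,0,2
3,1,3,1,1
3,1,2,0,0
0,2,3,2,3
3,3,0,3,0
3,3,3,3,3
t=5: 1,3,1,0,2
3,1,3,1,1
3,1,2,0,0
1,3,3,3,3
1,1,3,0,2
1,2,1,2,1
t=6: 1,3,1,0,2
3,1,3,1,1
3,1,2,0,0
1,3,3,3,3
1,1,3,0,2
1,2,1,2,2
t=7: 1,3,1,0,2
3,1,3,1,1
3,1,2,0,0
1,3,3,3,3
1,1,3,0,2
1,2,1,2,3
t=8: 1,3,1,0,2
3,1,3,1,1
3,1,2,0,0
1,3,3,3,3
1,1,3,0,3
1,2,1,3,0
t=9: 1,3,1,0,2
3,1,3,1,1
3,1,2,0,0
1,3,3,3,3
1,1,3,0,3
1,2,1,3,1
t=10: 1,3,1,0,2
3,1,3,1,1
3,1,2,0,0
1,3,3,3,3
1,1,3,0,3
1,2,1,3,2
t=11: 1,3,1,0,2
3,1,3,1,1
3,1,2,0,0
1,3,3,3,3
1,1,3,0,3
1,2,1,3,3
t=12: 1,3,1,0,2
3,1,3,1,1
3,2,3,1,1
2,0,2,2,1
1,3,1,0,2
1,2,3,1,2
t=13: 1,3,1,0,2
3,1,3,1,1
3,2,3,1,1
2,0,2,2,1
1,3,1,0,2
1,2,3,1,3
t=14: 1,3,1,0,2
3,1,3,1,1
3,2,3,1,1
2,0,2,2,1
1,3,1,0,3
1,2,3,2,0
t=15: 1,3,1,0,2
3,1,3,1,1
3,2,3,1,1
2,0,2,2,1
1,3,1,0,3
1,2,3,2,1
t=16: 1,3,1,0,2
3,1,3,1,1
3,2,3,1,1
2,0,2,2,1
1,3,1,0,3
1,2,3,2,2
t=17: 1,3,1,0,2
3,1,3,1,1
3,2,3,1,1
2,0,2,2,1
1,3,1,0,3
1,2,3,2,3

52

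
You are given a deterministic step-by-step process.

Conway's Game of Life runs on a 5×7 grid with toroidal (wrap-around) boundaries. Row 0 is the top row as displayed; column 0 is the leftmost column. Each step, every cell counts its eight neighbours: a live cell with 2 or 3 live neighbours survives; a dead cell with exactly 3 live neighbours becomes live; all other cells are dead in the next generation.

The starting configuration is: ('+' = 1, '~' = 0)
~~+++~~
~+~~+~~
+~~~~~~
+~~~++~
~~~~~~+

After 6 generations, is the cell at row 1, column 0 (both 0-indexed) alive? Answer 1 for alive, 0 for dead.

k=0  ~~+++~~
~+~~+~~
+~~~~~~
+~~~++~
~~~~~~+
k=1  ~~++++~
~++~+~~
++~~+++
+~~~~+~
~~~~~~+
k=2  ~++~++~
~~~~~~~
~~+++~~
~+~~+~~
~~~+~~+
k=3  ~~++++~
~+~~~+~
~~+++~~
~~~~++~
++~+~~~
k=4  +~~+~++
~+~~~+~
~~++~~~
~+~~~+~
~+~~~~+
k=5  ~++~++~
++~+~+~
~++~+~~
++~~~~~
~++~+~~
k=6  ~~~~~++
+~~~~++
~~~++~+
+~~~~~~
~~~~++~

1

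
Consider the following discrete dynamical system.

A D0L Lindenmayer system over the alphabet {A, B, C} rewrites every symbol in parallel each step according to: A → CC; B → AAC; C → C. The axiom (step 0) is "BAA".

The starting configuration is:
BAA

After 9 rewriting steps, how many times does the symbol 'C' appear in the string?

k=0  BAA
k=1  AACCCCC
k=2  CCCCCCCCC
k=3  CCCCCCCCC
k=4  CCCCCCCCC
k=5  CCCCCCCCC
k=6  CCCCCCCCC
k=7  CCCCCCCCC
k=8  CCCCCCCCC
k=9  CCCCCCCCC

9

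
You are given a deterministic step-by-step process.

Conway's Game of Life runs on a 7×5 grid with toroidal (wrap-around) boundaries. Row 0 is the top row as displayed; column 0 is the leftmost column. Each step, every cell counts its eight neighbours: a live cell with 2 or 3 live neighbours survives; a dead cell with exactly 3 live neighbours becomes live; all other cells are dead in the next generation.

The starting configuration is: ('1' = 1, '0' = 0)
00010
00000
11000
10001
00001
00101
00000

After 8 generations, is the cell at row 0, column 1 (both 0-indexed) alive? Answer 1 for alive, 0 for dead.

0

step 0: 00010
00000
11000
10001
00001
00101
00000
step 1: 00000
00000
11001
01001
00001
00010
00010
step 2: 00000
10000
01001
01011
10011
00011
00000
step 3: 00000
10000
01111
01000
00000
10010
00000
step 4: 00000
11111
01111
11010
00000
00000
00000
step 5: 11111
00000
00000
11010
00000
00000
00000
step 6: 11111
11111
00000
00000
00000
00000
11111
step 7: 00000
00000
11111
00000
00000
11111
00000
step 8: 00000
11111
11111
11111
11111
11111
11111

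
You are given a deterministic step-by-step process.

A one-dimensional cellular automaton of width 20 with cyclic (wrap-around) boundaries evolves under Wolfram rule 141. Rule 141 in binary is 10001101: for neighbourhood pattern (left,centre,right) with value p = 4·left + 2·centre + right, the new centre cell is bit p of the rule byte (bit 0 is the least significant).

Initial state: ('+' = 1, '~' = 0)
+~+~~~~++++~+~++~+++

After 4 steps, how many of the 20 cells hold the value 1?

[0] +~+~~~~++++~+~++~+++
[1] ~~+~++~+++~~+~+~~+++
[2] ~~+~+~~++~~~+~+~~++~
[3] +~+~+~~+~~+~+~+~~+~~
[4] +~+~+~~+~~+~+~+~~+~~

8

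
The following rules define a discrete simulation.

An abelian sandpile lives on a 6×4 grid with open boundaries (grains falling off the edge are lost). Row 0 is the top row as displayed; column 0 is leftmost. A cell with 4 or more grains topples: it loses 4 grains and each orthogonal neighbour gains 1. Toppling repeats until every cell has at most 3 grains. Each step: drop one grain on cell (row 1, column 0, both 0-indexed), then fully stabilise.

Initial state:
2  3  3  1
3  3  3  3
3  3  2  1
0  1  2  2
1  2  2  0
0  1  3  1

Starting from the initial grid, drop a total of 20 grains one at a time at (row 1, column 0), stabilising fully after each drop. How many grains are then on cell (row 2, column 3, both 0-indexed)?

3

step 0: 2  3  3  1
3  3  3  3
3  3  2  1
0  1  2  2
1  2  2  0
0  1  3  1
step 1: 0  2  1  3
3  3  3  0
1  2  0  3
1  2  3  2
1  2  2  0
0  1  3  1
step 2: 1  3  2  3
1  1  0  1
2  3  1  3
1  2  3  2
1  2  2  0
0  1  3  1
step 3: 1  3  2  3
2  1  0  1
2  3  1  3
1  2  3  2
1  2  2  0
0  1  3  1
step 4: 1  3  2  3
3  1  0  1
2  3  1  3
1  2  3  2
1  2  2  0
0  1  3  1
step 5: 2  3  2  3
0  2  0  1
3  3  1  3
1  2  3  2
1  2  2  0
0  1  3  1
step 6: 2  3  2  3
1  2  0  1
3  3  1  3
1  2  3  2
1  2  2  0
0  1  3  1
step 7: 2  3  2  3
2  2  0  1
3  3  1  3
1  2  3  2
1  2  2  0
0  1  3  1
step 8: 2  3  2  3
3  2  0  1
3  3  1  3
1  2  3  2
1  2  2  0
0  1  3  1
step 9: 0  1  3  3
3  1  1  1
1  1  2  3
2  3  3  2
1  2  2  0
0  1  3  1
step 10: 1  1  3  3
0  2  1  1
2  1  2  3
2  3  3  2
1  2  2  0
0  1  3  1
step 11: 1  1  3  3
1  2  1  1
2  1  2  3
2  3  3  2
1  2  2  0
0  1  3  1
step 12: 1  1  3  3
2  2  1  1
2  1  2  3
2  3  3  2
1  2  2  0
0  1  3  1
step 13: 1  1  3  3
3  2  1  1
2  1  2  3
2  3  3  2
1  2  2  0
0  1  3  1
step 14: 2  1  3  3
0  3  1  1
3  1  2  3
2  3  3  2
1  2  2  0
0  1  3  1
step 15: 2  1  3  3
1  3  1  1
3  1  2  3
2  3  3  2
1  2  2  0
0  1  3  1
step 16: 2  1  3  3
2  3  1  1
3  1  2  3
2  3  3  2
1  2  2  0
0  1  3  1
step 17: 2  1  3  3
3  3  1  1
3  1  2  3
2  3  3  2
1  2  2  0
0  1  3  1
step 18: 3  2  3  3
2  0  2  1
0  3  2  3
3  3  3  2
1  2  2  0
0  1  3  1
step 19: 3  2  3  3
3  0  2  1
0  3  2  3
3  3  3  2
1  2  2  0
0  1  3  1
step 20: 0  3  3  3
1  1  2  1
1  3  2  3
3  3  3  2
1  2  2  0
0  1  3  1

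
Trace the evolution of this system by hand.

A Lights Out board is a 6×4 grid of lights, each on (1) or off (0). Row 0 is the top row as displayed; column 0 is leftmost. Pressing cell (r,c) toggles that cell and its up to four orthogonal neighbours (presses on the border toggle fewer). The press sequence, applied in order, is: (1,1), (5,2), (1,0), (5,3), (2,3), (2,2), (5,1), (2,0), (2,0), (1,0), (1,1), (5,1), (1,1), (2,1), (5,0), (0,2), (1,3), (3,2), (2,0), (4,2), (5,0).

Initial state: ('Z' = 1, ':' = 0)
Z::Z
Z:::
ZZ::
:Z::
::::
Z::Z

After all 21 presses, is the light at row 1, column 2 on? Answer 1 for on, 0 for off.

t=0: Z::Z
Z:::
ZZ::
:Z::
::::
Z::Z
t=1: ZZ:Z
:ZZ:
Z:::
:Z::
::::
Z::Z
t=2: ZZ:Z
:ZZ:
Z:::
:Z::
::Z:
ZZZ:
t=3: :Z:Z
Z:Z:
::::
:Z::
::Z:
ZZZ:
t=4: :Z:Z
Z:Z:
::::
:Z::
::ZZ
ZZ:Z
t=5: :Z:Z
Z:ZZ
::ZZ
:Z:Z
::ZZ
ZZ:Z
t=6: :Z:Z
Z::Z
:Z::
:ZZZ
::ZZ
ZZ:Z
t=7: :Z:Z
Z::Z
:Z::
:ZZZ
:ZZZ
::ZZ
t=8: :Z:Z
:::Z
Z:::
ZZZZ
:ZZZ
::ZZ
t=9: :Z:Z
Z::Z
:Z::
:ZZZ
:ZZZ
::ZZ
t=10: ZZ:Z
:Z:Z
ZZ::
:ZZZ
:ZZZ
::ZZ
t=11: Z::Z
Z:ZZ
Z:::
:ZZZ
:ZZZ
::ZZ
t=12: Z::Z
Z:ZZ
Z:::
:ZZZ
::ZZ
ZZ:Z
t=13: ZZ:Z
:Z:Z
ZZ::
:ZZZ
::ZZ
ZZ:Z
t=14: ZZ:Z
:::Z
::Z:
::ZZ
::ZZ
ZZ:Z
t=15: ZZ:Z
:::Z
::Z:
::ZZ
Z:ZZ
:::Z
t=16: Z:Z:
::ZZ
::Z:
::ZZ
Z:ZZ
:::Z
t=17: Z:ZZ
::::
::ZZ
::ZZ
Z:ZZ
:::Z
t=18: Z:ZZ
::::
:::Z
:Z::
Z::Z
:::Z
t=19: Z:ZZ
Z:::
ZZ:Z
ZZ::
Z::Z
:::Z
t=20: Z:ZZ
Z:::
ZZ:Z
ZZZ:
ZZZ:
::ZZ
t=21: Z:ZZ
Z:::
ZZ:Z
ZZZ:
:ZZ:
ZZZZ

0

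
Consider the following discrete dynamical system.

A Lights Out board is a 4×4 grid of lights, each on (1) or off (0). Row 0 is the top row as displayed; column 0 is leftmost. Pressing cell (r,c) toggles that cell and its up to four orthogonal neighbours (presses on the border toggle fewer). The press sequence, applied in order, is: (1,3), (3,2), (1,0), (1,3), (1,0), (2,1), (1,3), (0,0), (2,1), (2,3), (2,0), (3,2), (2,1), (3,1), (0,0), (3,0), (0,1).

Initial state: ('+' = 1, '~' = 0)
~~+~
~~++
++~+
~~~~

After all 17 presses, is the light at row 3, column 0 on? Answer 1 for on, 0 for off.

gen 0: ~~+~
~~++
++~+
~~~~
gen 1: ~~++
~~~~
++~~
~~~~
gen 2: ~~++
~~~~
+++~
~+++
gen 3: +~++
++~~
~++~
~+++
gen 4: +~+~
++++
~+++
~+++
gen 5: ~~+~
~~++
++++
~+++
gen 6: ~~+~
~+++
~~~+
~~++
gen 7: ~~++
~+~~
~~~~
~~++
gen 8: ++++
++~~
~~~~
~~++
gen 9: ++++
+~~~
+++~
~+++
gen 10: ++++
+~~+
++~+
~++~
gen 11: ++++
~~~+
~~~+
+++~
gen 12: ++++
~~~+
~~++
+~~+
gen 13: ++++
~+~+
++~+
++~+
gen 14: ++++
~+~+
+~~+
~~++
gen 15: ~~++
++~+
+~~+
~~++
gen 16: ~~++
++~+
~~~+
++++
gen 17: ++~+
+~~+
~~~+
++++

1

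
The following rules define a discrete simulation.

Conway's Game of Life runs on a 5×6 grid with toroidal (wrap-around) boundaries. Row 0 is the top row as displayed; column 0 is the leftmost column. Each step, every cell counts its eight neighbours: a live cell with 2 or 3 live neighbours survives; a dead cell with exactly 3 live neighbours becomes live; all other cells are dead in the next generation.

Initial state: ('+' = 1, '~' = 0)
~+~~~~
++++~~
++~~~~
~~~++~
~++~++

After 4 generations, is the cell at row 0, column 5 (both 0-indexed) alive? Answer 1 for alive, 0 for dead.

[0] ~+~~~~
++++~~
++~~~~
~~~++~
~++~++
[1] ~~~~++
~~~~~~
+~~~++
~~~++~
+++~++
[2] ~+~++~
+~~~~~
~~~+++
~~+~~~
+++~~~
[3] ~~~+~+
+~+~~~
~~~+++
+~+~++
+~~~~~
[4] ++~~~+
+~+~~~
~~+~~~
++~~~~
++~+~~

1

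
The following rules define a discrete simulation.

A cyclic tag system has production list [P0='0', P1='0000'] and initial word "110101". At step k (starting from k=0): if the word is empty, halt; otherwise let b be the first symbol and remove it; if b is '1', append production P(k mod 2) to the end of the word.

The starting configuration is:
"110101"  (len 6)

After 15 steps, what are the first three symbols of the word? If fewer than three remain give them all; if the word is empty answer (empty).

gen 0: "110101"  (len 6)
gen 1: "101010"  (len 6)
gen 2: "010100000"  (len 9)
gen 3: "10100000"  (len 8)
gen 4: "01000000000"  (len 11)
gen 5: "1000000000"  (len 10)
gen 6: "0000000000000"  (len 13)
gen 7: "000000000000"  (len 12)
gen 8: "00000000000"  (len 11)
gen 9: "0000000000"  (len 10)
gen 10: "000000000"  (len 9)
gen 11: "00000000"  (len 8)
gen 12: "0000000"  (len 7)
gen 13: "000000"  (len 6)
gen 14: "00000"  (len 5)
gen 15: "0000"  (len 4)

000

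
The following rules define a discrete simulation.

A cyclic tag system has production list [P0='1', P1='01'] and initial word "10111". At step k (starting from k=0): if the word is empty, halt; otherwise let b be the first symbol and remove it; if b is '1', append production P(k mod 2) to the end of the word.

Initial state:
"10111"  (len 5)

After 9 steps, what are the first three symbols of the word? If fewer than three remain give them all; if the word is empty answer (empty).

[0] "10111"  (len 5)
[1] "01111"  (len 5)
[2] "1111"  (len 4)
[3] "1111"  (len 4)
[4] "11101"  (len 5)
[5] "11011"  (len 5)
[6] "101101"  (len 6)
[7] "011011"  (len 6)
[8] "11011"  (len 5)
[9] "10111"  (len 5)

101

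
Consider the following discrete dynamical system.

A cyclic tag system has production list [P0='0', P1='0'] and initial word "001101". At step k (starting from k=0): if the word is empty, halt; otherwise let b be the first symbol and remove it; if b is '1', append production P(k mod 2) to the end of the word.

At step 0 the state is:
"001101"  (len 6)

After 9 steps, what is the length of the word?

0

step 0: "001101"  (len 6)
step 1: "01101"  (len 5)
step 2: "1101"  (len 4)
step 3: "1010"  (len 4)
step 4: "0100"  (len 4)
step 5: "100"  (len 3)
step 6: "000"  (len 3)
step 7: "00"  (len 2)
step 8: "0"  (len 1)
step 9: (halted — word empty)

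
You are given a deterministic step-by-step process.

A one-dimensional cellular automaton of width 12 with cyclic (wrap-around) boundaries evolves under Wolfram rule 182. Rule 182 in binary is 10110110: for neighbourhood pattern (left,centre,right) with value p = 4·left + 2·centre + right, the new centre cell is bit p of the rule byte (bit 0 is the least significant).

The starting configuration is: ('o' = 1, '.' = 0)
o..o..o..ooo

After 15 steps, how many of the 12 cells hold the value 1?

t=0: o..o..o..ooo
t=1: .oooooooo.oo
t=2: o.oooooo.o..
t=3: oo.oooo.oooo
t=4: o.o.oo.o.ooo
t=5: .ooo..ooo.oo
t=6: o.o.oo.o.o..
t=7: oooo..oooooo
t=8: ooo.oo.ooooo
t=9: oo.o..o.oooo
t=10: o.oooooo.ooo
t=11: .o.oooo.o.oo
t=12: ooo.oo.ooo..
t=13: .o.o..o.o.oo
t=14: oooooooooo..
t=15: .oooooooo.oo

10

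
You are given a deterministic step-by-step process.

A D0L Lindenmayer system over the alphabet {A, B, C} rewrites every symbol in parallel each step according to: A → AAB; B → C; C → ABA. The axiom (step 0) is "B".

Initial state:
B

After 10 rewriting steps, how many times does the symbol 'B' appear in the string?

t=0: B
t=1: C
t=2: ABA
t=3: AABCAAB
t=4: AABAABCABAAABAABC
t=5: AABAABCAABAABCABAAABCAABAABAABCAABAABCABA
t=6: AABAABCAABAABCABAAABAABCAABAABCABAAABCAABAABAABCABAAABAABCAABAABCAABAABCABAAABAABCAABAABCABAAABCAAB
t=7: AABAABCAABAABCABAAABAABCAABAABCABAAABCAABAABAABCAABAABCABA…AABAABCAABAABCABAAABAABCAABAABCABAAABCAABAABAABCABAAABAABC  (len 239)
t=8: AABAABCAABAABCABAAABAABCAABAABCABAAABCAABAABAABCAABAABCABA…AABAABCABAAABAABCAABAABCAABAABCABAAABCAABAABAABCAABAABCABA  (len 577)
t=9: AABAABCAABAABCABAAABAABCAABAABCABAAABCAABAABAABCAABAABCABA…AABAABCABAAABAABCAABAABCAABAABCABAAABAABCAABAABCABAAABCAAB  (len 1393)
t=10: AABAABCAABAABCABAAABAABCAABAABCABAAABCAABAABAABCAABAABCABA…AABAABCAABAABCABAAABAABCAABAABCABAAABCAABAABAABCABAAABAABC  (len 3363)

985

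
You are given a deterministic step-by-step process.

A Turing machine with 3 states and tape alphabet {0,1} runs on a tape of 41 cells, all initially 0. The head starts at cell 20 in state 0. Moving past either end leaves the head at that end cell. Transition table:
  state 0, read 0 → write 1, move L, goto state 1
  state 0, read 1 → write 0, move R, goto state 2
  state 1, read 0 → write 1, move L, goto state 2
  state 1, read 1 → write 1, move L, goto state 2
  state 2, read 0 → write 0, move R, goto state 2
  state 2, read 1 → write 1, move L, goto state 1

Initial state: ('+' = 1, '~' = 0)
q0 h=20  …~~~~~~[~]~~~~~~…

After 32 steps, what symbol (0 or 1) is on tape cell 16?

k=0  q0 h=20  …~~~~~~[~]~~~~~~…
k=1  q1 h=19  …~~~~~~[~]+~~~~~…
k=2  q2 h=18  …~~~~~~[~]++~~~~…
k=3  q2 h=19  …~~~~~~[+]+~~~~~…
k=4  q1 h=18  …~~~~~~[~]++~~~~…
k=5  q2 h=17  …~~~~~~[~]+++~~~…
k=6  q2 h=18  …~~~~~~[+]++~~~~…
k=7  q1 h=17  …~~~~~~[~]+++~~~…
k=8  q2 h=16  …~~~~~~[~]++++~~…
k=9  q2 h=17  …~~~~~~[+]+++~~~…
k=10  q1 h=16  …~~~~~~[~]++++~~…
k=11  q2 h=15  …~~~~~~[~]+++++~…
k=12  q2 h=16  …~~~~~~[+]++++~~…
k=13  q1 h=15  …~~~~~~[~]+++++~…
k=14  q2 h=14  …~~~~~~[~]++++++…
k=15  q2 h=15  …~~~~~~[+]+++++~…
k=16  q1 h=14  …~~~~~~[~]++++++…
k=17  q2 h=13  …~~~~~~[~]++++++…
k=18  q2 h=14  …~~~~~~[+]++++++…
k=19  q1 h=13  …~~~~~~[~]++++++…
k=20  q2 h=12  …~~~~~~[~]++++++…
k=21  q2 h=13  …~~~~~~[+]++++++…
k=22  q1 h=12  …~~~~~~[~]++++++…
k=23  q2 h=11  …~~~~~~[~]++++++…
k=24  q2 h=12  …~~~~~~[+]++++++…
k=25  q1 h=11  …~~~~~~[~]++++++…
k=26  q2 h=10  …~~~~~~[~]++++++…
k=27  q2 h=11  …~~~~~~[+]++++++…
k=28  q1 h=10  …~~~~~~[~]++++++…
k=29  q2 h= 9  …~~~~~~[~]++++++…
k=30  q2 h=10  …~~~~~~[+]++++++…
k=31  q1 h= 9  …~~~~~~[~]++++++…
k=32  q2 h= 8  …~~~~~~[~]++++++…

1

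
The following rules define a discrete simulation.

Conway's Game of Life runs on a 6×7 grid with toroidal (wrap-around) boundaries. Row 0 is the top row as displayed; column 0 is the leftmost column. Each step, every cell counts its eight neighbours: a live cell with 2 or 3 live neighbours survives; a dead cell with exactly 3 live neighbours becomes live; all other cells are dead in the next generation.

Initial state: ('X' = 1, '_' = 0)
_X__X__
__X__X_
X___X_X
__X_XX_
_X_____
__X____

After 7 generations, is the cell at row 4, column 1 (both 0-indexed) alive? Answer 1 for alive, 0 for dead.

1

gen 0: _X__X__
__X__X_
X___X_X
__X_XX_
_X_____
__X____
gen 1: _XXX___
XX_XXXX
_X__X_X
XX_XXXX
_XXX___
_XX____
gen 2: _____XX
______X
_______
______X
_____XX
X______
gen 3: X____XX
_____XX
_______
_____XX
X____XX
X______
gen 4: X____X_
X____X_
_______
X____X_
X____X_
_X_____
gen 5: XX_____
_______
_______
_______
XX_____
XX_____
gen 6: XX_____
_______
_______
_______
XX_____
__X___X
gen 7: XX_____
_______
_______
_______
XX_____
__X___X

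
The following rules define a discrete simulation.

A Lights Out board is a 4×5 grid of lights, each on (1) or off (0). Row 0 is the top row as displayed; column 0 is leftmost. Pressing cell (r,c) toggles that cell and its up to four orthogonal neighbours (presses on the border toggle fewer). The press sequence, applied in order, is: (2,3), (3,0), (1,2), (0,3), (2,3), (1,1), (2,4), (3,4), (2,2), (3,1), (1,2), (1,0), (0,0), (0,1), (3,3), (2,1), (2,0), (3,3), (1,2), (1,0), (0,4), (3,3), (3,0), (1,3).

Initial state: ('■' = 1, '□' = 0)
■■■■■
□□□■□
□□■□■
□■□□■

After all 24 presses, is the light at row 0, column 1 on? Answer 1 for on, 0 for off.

0

0) ■■■■■
□□□■□
□□■□■
□■□□■
1) ■■■■■
□□□□□
□□□■□
□■□■■
2) ■■■■■
□□□□□
■□□■□
■□□■■
3) ■■□■■
□■■■□
■□■■□
■□□■■
4) ■■■□□
□■■□□
■□■■□
■□□■■
5) ■■■□□
□■■■□
■□□□■
■□□□■
6) ■□■□□
■□□■□
■■□□■
■□□□■
7) ■□■□□
■□□■■
■■□■□
■□□□□
8) ■□■□□
■□□■■
■■□■■
■□□■■
9) ■□■□□
■□■■■
■□■□■
■□■■■
10) ■□■□□
■□■■■
■■■□■
□■□■■
11) ■□□□□
■■□□■
■■□□■
□■□■■
12) □□□□□
□□□□■
□■□□■
□■□■■
13) ■■□□□
■□□□■
□■□□■
□■□■■
14) □□■□□
■■□□■
□■□□■
□■□■■
15) □□■□□
■■□□■
□■□■■
□■■□□
16) □□■□□
■□□□■
■□■■■
□□■□□
17) □□■□□
□□□□■
□■■■■
■□■□□
18) □□■□□
□□□□■
□■■□■
■□□■■
19) □□□□□
□■■■■
□■□□■
■□□■■
20) ■□□□□
■□■■■
■■□□■
■□□■■
21) ■□□■■
■□■■□
■■□□■
■□□■■
22) ■□□■■
■□■■□
■■□■■
■□■□□
23) ■□□■■
■□■■□
□■□■■
□■■□□
24) ■□□□■
■□□□■
□■□□■
□■■□□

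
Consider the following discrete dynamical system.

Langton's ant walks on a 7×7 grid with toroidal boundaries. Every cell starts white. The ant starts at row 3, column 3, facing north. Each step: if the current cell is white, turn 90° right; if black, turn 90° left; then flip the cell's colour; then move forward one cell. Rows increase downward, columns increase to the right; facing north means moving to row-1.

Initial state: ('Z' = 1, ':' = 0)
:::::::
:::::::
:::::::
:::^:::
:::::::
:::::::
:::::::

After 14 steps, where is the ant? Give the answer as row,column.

4,2

k=0  :::::::
:::::::
:::::::
:::^:::
:::::::
:::::::
:::::::
k=1  :::::::
:::::::
:::::::
:::Z>::
:::::::
:::::::
:::::::
k=2  :::::::
:::::::
:::::::
:::ZZ::
::::v::
:::::::
:::::::
k=3  :::::::
:::::::
:::::::
:::ZZ::
:::<Z::
:::::::
:::::::
k=4  :::::::
:::::::
:::::::
:::^Z::
:::ZZ::
:::::::
:::::::
k=5  :::::::
:::::::
:::::::
::<:Z::
:::ZZ::
:::::::
:::::::
k=6  :::::::
:::::::
::^::::
::Z:Z::
:::ZZ::
:::::::
:::::::
k=7  :::::::
:::::::
::Z>:::
::Z:Z::
:::ZZ::
:::::::
:::::::
k=8  :::::::
:::::::
::ZZ:::
::ZvZ::
:::ZZ::
:::::::
:::::::
k=9  :::::::
:::::::
::ZZ:::
::<ZZ::
:::ZZ::
:::::::
:::::::
k=10  :::::::
:::::::
::ZZ:::
:::ZZ::
::vZZ::
:::::::
:::::::
k=11  :::::::
:::::::
::ZZ:::
:::ZZ::
:<ZZZ::
:::::::
:::::::
k=12  :::::::
:::::::
::ZZ:::
:^:ZZ::
:ZZZZ::
:::::::
:::::::
k=13  :::::::
:::::::
::ZZ:::
:Z>ZZ::
:ZZZZ::
:::::::
:::::::
k=14  :::::::
:::::::
::ZZ:::
:ZZZZ::
:ZvZZ::
:::::::
:::::::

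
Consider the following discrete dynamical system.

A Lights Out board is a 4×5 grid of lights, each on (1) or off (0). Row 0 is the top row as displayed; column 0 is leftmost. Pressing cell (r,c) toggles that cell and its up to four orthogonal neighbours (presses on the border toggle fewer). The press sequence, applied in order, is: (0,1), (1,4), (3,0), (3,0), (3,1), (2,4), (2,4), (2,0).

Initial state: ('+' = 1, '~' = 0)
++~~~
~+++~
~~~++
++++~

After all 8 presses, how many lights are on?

9

t=0: ++~~~
~+++~
~~~++
++++~
t=1: ~~+~~
~~++~
~~~++
++++~
t=2: ~~+~+
~~+~+
~~~+~
++++~
t=3: ~~+~+
~~+~+
+~~+~
~~++~
t=4: ~~+~+
~~+~+
~~~+~
++++~
t=5: ~~+~+
~~+~+
~+~+~
~~~+~
t=6: ~~+~+
~~+~~
~+~~+
~~~++
t=7: ~~+~+
~~+~+
~+~+~
~~~+~
t=8: ~~+~+
+~+~+
+~~+~
+~~+~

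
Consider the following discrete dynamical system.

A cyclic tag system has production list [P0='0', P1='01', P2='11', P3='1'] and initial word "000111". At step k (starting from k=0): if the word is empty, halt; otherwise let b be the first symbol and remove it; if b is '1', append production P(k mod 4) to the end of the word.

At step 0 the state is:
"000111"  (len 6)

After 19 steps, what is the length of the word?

gen 0: "000111"  (len 6)
gen 1: "00111"  (len 5)
gen 2: "0111"  (len 4)
gen 3: "111"  (len 3)
gen 4: "111"  (len 3)
gen 5: "110"  (len 3)
gen 6: "1001"  (len 4)
gen 7: "00111"  (len 5)
gen 8: "0111"  (len 4)
gen 9: "111"  (len 3)
gen 10: "1101"  (len 4)
gen 11: "10111"  (len 5)
gen 12: "01111"  (len 5)
gen 13: "1111"  (len 4)
gen 14: "11101"  (len 5)
gen 15: "110111"  (len 6)
gen 16: "101111"  (len 6)
gen 17: "011110"  (len 6)
gen 18: "11110"  (len 5)
gen 19: "111011"  (len 6)

6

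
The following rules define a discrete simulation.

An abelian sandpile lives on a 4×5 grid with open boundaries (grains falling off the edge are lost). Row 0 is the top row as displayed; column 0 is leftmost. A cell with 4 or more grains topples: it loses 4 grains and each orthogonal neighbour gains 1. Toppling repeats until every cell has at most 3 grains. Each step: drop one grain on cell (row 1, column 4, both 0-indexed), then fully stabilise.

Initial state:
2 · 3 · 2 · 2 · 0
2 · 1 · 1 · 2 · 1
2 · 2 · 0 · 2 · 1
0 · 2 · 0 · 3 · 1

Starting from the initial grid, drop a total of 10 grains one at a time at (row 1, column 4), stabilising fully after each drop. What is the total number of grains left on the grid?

[0] 2 · 3 · 2 · 2 · 0
2 · 1 · 1 · 2 · 1
2 · 2 · 0 · 2 · 1
0 · 2 · 0 · 3 · 1
[1] 2 · 3 · 2 · 2 · 0
2 · 1 · 1 · 2 · 2
2 · 2 · 0 · 2 · 1
0 · 2 · 0 · 3 · 1
[2] 2 · 3 · 2 · 2 · 0
2 · 1 · 1 · 2 · 3
2 · 2 · 0 · 2 · 1
0 · 2 · 0 · 3 · 1
[3] 2 · 3 · 2 · 2 · 1
2 · 1 · 1 · 3 · 0
2 · 2 · 0 · 2 · 2
0 · 2 · 0 · 3 · 1
[4] 2 · 3 · 2 · 2 · 1
2 · 1 · 1 · 3 · 1
2 · 2 · 0 · 2 · 2
0 · 2 · 0 · 3 · 1
[5] 2 · 3 · 2 · 2 · 1
2 · 1 · 1 · 3 · 2
2 · 2 · 0 · 2 · 2
0 · 2 · 0 · 3 · 1
[6] 2 · 3 · 2 · 2 · 1
2 · 1 · 1 · 3 · 3
2 · 2 · 0 · 2 · 2
0 · 2 · 0 · 3 · 1
[7] 2 · 3 · 2 · 3 · 2
2 · 1 · 2 · 0 · 1
2 · 2 · 0 · 3 · 3
0 · 2 · 0 · 3 · 1
[8] 2 · 3 · 2 · 3 · 2
2 · 1 · 2 · 0 · 2
2 · 2 · 0 · 3 · 3
0 · 2 · 0 · 3 · 1
[9] 2 · 3 · 2 · 3 · 2
2 · 1 · 2 · 0 · 3
2 · 2 · 0 · 3 · 3
0 · 2 · 0 · 3 · 1
[10] 2 · 3 · 2 · 3 · 3
2 · 1 · 2 · 2 · 1
2 · 2 · 1 · 1 · 1
0 · 2 · 1 · 0 · 3

34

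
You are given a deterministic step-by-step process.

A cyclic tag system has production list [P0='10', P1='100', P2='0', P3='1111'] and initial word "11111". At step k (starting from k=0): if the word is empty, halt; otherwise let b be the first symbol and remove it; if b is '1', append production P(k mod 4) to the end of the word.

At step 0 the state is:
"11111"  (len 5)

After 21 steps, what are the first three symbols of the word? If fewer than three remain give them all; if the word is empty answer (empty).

111

0) "11111"  (len 5)
1) "111110"  (len 6)
2) "11110100"  (len 8)
3) "11101000"  (len 8)
4) "11010001111"  (len 11)
5) "101000111110"  (len 12)
6) "01000111110100"  (len 14)
7) "1000111110100"  (len 13)
8) "0001111101001111"  (len 16)
9) "001111101001111"  (len 15)
10) "01111101001111"  (len 14)
11) "1111101001111"  (len 13)
12) "1111010011111111"  (len 16)
13) "11101001111111110"  (len 17)
14) "1101001111111110100"  (len 19)
15) "1010011111111101000"  (len 19)
16) "0100111111111010001111"  (len 22)
17) "100111111111010001111"  (len 21)
18) "00111111111010001111100"  (len 23)
19) "0111111111010001111100"  (len 22)
20) "111111111010001111100"  (len 21)
21) "1111111101000111110010"  (len 22)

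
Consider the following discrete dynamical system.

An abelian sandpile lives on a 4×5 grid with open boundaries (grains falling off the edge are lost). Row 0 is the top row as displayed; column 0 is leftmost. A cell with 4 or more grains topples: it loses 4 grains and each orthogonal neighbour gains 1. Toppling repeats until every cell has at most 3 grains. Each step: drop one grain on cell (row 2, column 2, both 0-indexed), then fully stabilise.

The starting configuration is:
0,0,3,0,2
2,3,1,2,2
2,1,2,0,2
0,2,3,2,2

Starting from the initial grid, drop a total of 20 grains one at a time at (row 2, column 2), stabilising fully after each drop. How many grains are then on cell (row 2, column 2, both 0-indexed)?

gen 0: 0,0,3,0,2
2,3,1,2,2
2,1,2,0,2
0,2,3,2,2
gen 1: 0,0,3,0,2
2,3,1,2,2
2,1,3,0,2
0,2,3,2,2
gen 2: 0,0,3,0,2
2,3,2,2,2
2,2,1,1,2
0,3,0,3,2
gen 3: 0,0,3,0,2
2,3,2,2,2
2,2,2,1,2
0,3,0,3,2
gen 4: 0,0,3,0,2
2,3,2,2,2
2,2,3,1,2
0,3,0,3,2
gen 5: 0,0,3,0,2
2,3,3,2,2
2,3,0,2,2
0,3,1,3,2
gen 6: 0,0,3,0,2
2,3,3,2,2
2,3,1,2,2
0,3,1,3,2
gen 7: 0,0,3,0,2
2,3,3,2,2
2,3,2,2,2
0,3,1,3,2
gen 8: 0,0,3,0,2
2,3,3,2,2
2,3,3,2,2
0,3,1,3,2
gen 9: 0,2,0,1,2
3,1,2,3,2
3,2,2,3,2
1,0,3,3,2
gen 10: 0,2,0,1,2
3,1,2,3,2
3,2,3,3,2
1,0,3,3,2
gen 11: 0,2,1,2,2
3,2,0,1,3
3,3,3,2,3
1,1,1,1,3
gen 12: 1,3,1,2,2
1,0,2,1,3
1,2,1,3,3
2,2,2,1,3
gen 13: 1,3,1,2,2
1,0,2,1,3
1,2,2,3,3
2,2,2,1,3
gen 14: 1,3,1,2,2
1,0,2,1,3
1,2,3,3,3
2,2,2,1,3
gen 15: 1,3,1,2,3
1,0,3,3,0
1,3,1,1,2
2,2,3,3,0
gen 16: 1,3,1,2,3
1,0,3,3,0
1,3,2,1,2
2,2,3,3,0
gen 17: 1,3,1,2,3
1,0,3,3,0
1,3,3,1,2
2,2,3,3,0
gen 18: 1,3,2,3,3
1,2,2,1,1
2,2,0,1,3
3,0,3,1,1
gen 19: 1,3,2,3,3
1,2,2,1,1
2,2,1,1,3
3,0,3,1,1
gen 20: 1,3,2,3,3
1,2,2,1,1
2,2,2,1,3
3,0,3,1,1

2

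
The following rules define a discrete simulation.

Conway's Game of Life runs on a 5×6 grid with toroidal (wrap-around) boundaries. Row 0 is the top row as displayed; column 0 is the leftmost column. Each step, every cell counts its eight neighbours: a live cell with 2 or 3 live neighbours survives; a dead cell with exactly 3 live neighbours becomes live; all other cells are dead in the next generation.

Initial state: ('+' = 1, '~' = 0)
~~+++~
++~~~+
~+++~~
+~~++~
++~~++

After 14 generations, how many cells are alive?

14

[0] ~~+++~
++~~~+
~+++~~
+~~++~
++~~++
[1] ~~++~~
+~~~~+
~~~+~~
~~~~~~
++~~~~
[2] ~~+~~+
~~+++~
~~~~~~
~~~~~~
~++~~~
[3] ~~~~+~
~~+++~
~~~+~~
~~~~~~
~++~~~
[4] ~+~~+~
~~+~+~
~~+++~
~~+~~~
~~~~~~
[5] ~~~+~~
~++~++
~++~+~
~~+~~~
~~~~~~
[6] ~~+++~
++~~++
+~~~++
~+++~~
~~~~~~
[7] +++++~
~++~~~
~~~~~~
++++++
~+~~+~
[8] +~~~++
+~~~~~
~~~~++
++++++
~~~~~~
[9] +~~~~+
+~~~~~
~~+~~~
++++~~
~~+~~~
[10] ++~~~+
++~~~+
+~++~~
~~~+~~
~~++~+
[11] ~~~~~~
~~~~+~
+~++++
~+~~~~
~+++~+
[12] ~~+++~
~~~~+~
++++++
~~~~~~
+++~~~
[13] ~~+~++
+~~~~~
++++++
~~~~+~
~++~~~
[14] +~++~+
~~~~~~
+++++~
~~~~+~
~++~++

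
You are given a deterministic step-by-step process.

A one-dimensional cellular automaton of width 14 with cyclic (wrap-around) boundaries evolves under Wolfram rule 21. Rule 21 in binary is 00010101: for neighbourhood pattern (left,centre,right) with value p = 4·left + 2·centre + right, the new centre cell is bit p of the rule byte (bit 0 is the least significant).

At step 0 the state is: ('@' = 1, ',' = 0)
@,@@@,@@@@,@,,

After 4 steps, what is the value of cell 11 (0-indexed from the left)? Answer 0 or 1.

0

[0] @,@@@,@@@@,@,,
[1] @,,,,,,,,,,@@,
[2] @@@@@@@@@@,,,,
[3] ,,,,,,,,,,@@@,
[4] @@@@@@@@@,,,,@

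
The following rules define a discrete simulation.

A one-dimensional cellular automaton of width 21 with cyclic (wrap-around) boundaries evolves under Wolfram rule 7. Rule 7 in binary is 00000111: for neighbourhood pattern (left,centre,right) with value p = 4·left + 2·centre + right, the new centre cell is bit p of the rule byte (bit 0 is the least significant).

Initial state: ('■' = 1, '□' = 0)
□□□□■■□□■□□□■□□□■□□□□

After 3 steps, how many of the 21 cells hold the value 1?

18

0) □□□□■■□□■□□□■□□□■□□□□
1) ■■■■□□□■■□■■■□■■■□■■■
2) □□□□□■■□□□□□□□□□□□□□□
3) ■■■■■□□□■■■■■■■■■■■■■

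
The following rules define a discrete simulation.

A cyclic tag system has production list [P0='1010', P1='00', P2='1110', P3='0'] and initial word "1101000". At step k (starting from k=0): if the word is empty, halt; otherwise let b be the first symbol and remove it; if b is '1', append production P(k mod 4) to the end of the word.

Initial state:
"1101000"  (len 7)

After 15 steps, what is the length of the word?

2

k=0  "1101000"  (len 7)
k=1  "1010001010"  (len 10)
k=2  "01000101000"  (len 11)
k=3  "1000101000"  (len 10)
k=4  "0001010000"  (len 10)
k=5  "001010000"  (len 9)
k=6  "01010000"  (len 8)
k=7  "1010000"  (len 7)
k=8  "0100000"  (len 7)
k=9  "100000"  (len 6)
k=10  "0000000"  (len 7)
k=11  "000000"  (len 6)
k=12  "00000"  (len 5)
k=13  "0000"  (len 4)
k=14  "000"  (len 3)
k=15  "00"  (len 2)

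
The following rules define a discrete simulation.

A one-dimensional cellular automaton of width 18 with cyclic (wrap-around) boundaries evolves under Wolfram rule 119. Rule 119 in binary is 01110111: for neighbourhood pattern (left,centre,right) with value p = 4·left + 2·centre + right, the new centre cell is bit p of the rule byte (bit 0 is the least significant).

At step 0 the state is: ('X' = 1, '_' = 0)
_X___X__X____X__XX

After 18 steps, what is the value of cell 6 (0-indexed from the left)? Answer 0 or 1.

[0] _X___X__X____X__XX
[1] XXXXXXXXXXXXXXXX_X
[2] _______________XX_
[3] XXXXXXXXXXXXXXX_XX
[4] ______________XX__
[5] XXXXXXXXXXXXXX_XXX
[6] _____________XX___
[7] XXXXXXXXXXXXX_XXXX
[8] ____________XX____
[9] XXXXXXXXXXXX_XXXXX
[10] ___________XX_____
[11] XXXXXXXXXXX_XXXXXX
[12] __________XX______
[13] XXXXXXXXXX_XXXXXXX
[14] _________XX_______
[15] XXXXXXXXX_XXXXXXXX
[16] ________XX________
[17] XXXXXXXX_XXXXXXXXX
[18] _______XX_________

0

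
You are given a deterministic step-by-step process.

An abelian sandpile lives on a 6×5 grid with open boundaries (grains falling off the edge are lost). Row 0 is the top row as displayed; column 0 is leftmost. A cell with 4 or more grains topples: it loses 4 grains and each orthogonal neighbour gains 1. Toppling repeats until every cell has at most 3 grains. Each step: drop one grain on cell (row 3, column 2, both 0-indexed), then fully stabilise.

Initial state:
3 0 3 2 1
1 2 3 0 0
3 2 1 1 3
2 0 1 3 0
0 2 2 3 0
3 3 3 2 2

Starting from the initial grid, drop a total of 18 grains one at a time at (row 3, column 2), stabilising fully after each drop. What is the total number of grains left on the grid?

55

gen 0: 3 0 3 2 1
1 2 3 0 0
3 2 1 1 3
2 0 1 3 0
0 2 2 3 0
3 3 3 2 2
gen 1: 3 0 3 2 1
1 2 3 0 0
3 2 1 1 3
2 0 2 3 0
0 2 2 3 0
3 3 3 2 2
gen 2: 3 0 3 2 1
1 2 3 0 0
3 2 1 1 3
2 0 3 3 0
0 2 2 3 0
3 3 3 2 2
gen 3: 3 0 3 2 1
1 2 3 0 0
3 2 2 2 3
2 2 2 1 1
2 0 2 2 1
0 2 2 0 3
gen 4: 3 0 3 2 1
1 2 3 0 0
3 2 2 2 3
2 2 3 1 1
2 0 2 2 1
0 2 2 0 3
gen 5: 3 0 3 2 1
1 2 3 0 0
3 2 3 2 3
2 3 0 2 1
2 0 3 2 1
0 2 2 0 3
gen 6: 3 0 3 2 1
1 2 3 0 0
3 2 3 2 3
2 3 1 2 1
2 0 3 2 1
0 2 2 0 3
gen 7: 3 0 3 2 1
1 2 3 0 0
3 2 3 2 3
2 3 2 2 1
2 0 3 2 1
0 2 2 0 3
gen 8: 3 0 3 2 1
1 2 3 0 0
3 2 3 2 3
2 3 3 2 1
2 0 3 2 1
0 2 2 0 3
gen 9: 3 2 0 3 1
3 0 2 1 0
1 2 2 3 3
0 2 3 3 1
3 2 0 3 1
0 2 3 0 3
gen 10: 3 2 0 3 1
3 0 3 2 1
1 3 0 2 0
0 3 2 2 3
3 2 2 0 2
0 2 3 1 3
gen 11: 3 2 0 3 1
3 0 3 2 1
1 3 0 2 0
0 3 3 2 3
3 2 2 0 2
0 2 3 1 3
gen 12: 3 2 0 3 1
3 1 3 2 1
2 0 2 2 0
1 1 1 3 3
3 3 3 0 2
0 2 3 1 3
gen 13: 3 2 0 3 1
3 1 3 2 1
2 0 2 2 0
1 1 2 3 3
3 3 3 0 2
0 2 3 1 3
gen 14: 3 2 0 3 1
3 1 3 2 1
2 0 2 2 0
1 1 3 3 3
3 3 3 0 2
0 2 3 1 3
gen 15: 3 2 0 3 1
3 1 3 2 1
2 0 3 3 1
2 3 2 1 0
0 2 2 2 3
2 0 1 2 3
gen 16: 3 2 0 3 1
3 1 3 2 1
2 0 3 3 1
2 3 3 1 0
0 2 2 2 3
2 0 1 2 3
gen 17: 3 2 2 0 2
3 2 1 1 2
2 2 2 1 2
3 0 2 3 0
0 3 3 2 3
2 0 1 2 3
gen 18: 3 2 2 0 2
3 2 1 1 2
2 2 2 1 2
3 0 3 3 0
0 3 3 2 3
2 0 1 2 3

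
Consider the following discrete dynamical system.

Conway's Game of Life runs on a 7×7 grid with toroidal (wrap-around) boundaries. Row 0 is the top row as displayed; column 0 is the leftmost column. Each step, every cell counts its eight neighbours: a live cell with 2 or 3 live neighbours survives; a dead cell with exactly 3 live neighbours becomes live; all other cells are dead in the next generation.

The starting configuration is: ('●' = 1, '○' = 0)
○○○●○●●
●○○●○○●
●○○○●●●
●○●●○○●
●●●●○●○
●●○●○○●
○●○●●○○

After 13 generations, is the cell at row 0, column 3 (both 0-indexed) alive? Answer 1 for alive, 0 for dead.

1

t=0: ○○○●○●●
●○○●○○●
●○○○●●●
●○●●○○●
●●●●○●○
●●○●○○●
○●○●●○○
t=1: ○○○●○●●
○○○●○○○
○○●○●○○
○○○○○○○
○○○○○●○
○○○○○●●
○●○●○○○
t=2: ○○○●○○○
○○●●○●○
○○○●○○○
○○○○○○○
○○○○○●●
○○○○●●●
●○●○○○○
t=3: ○●○●●○○
○○●●○○○
○○●●●○○
○○○○○○○
○○○○●○●
●○○○●○○
○○○●●●●
t=4: ○○○○○○○
○●○○○○○
○○●○●○○
○○○○●●○
○○○○○●○
●○○○○○○
●○●○○○●
t=5: ●●○○○○○
○○○○○○○
○○○●●●○
○○○●●●○
○○○○●●●
●●○○○○○
●●○○○○●
t=6: ○●○○○○●
○○○○●○○
○○○●○●○
○○○○○○○
●○○●○○●
○●○○○○○
○○●○○○●
t=7: ●○○○○●○
○○○○●●○
○○○○●○○
○○○○●○●
●○○○○○○
○●●○○○●
○●●○○○○
t=8: ○●○○●●●
○○○○●●●
○○○●●○○
○○○○○●○
●●○○○●●
○○●○○○○
○○●○○○●
t=9: ○○○●●○○
●○○○○○●
○○○●○○●
●○○○○●○
●●○○○●●
○○●○○●○
●●●●○○●
t=10: ○○○●●●○
●○○●●●●
○○○○○●○
○●○○●●○
●●○○●●○
○○○●●●○
●●○○○●●
t=11: ○●●●○○○
○○○●○○○
●○○●○○○
●●○○○○○
●●●○○○○
○○●●○○○
●○●○○○○
t=12: ○●○●○○○
○●○●●○○
●●●○○○○
○○○○○○●
●○○●○○○
●○○●○○○
○○○○○○○
t=13: ○○○●●○○
○○○●●○○
●●●●○○○
○○●○○○●
●○○○○○●
○○○○○○○
○○●○○○○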